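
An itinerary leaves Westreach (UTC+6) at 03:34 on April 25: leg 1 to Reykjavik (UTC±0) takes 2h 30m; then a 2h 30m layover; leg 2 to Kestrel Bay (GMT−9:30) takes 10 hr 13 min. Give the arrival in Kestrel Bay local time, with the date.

Convert departure to UTC: 03:34 − 6:00 = 21:34 UTC on Apr 24.
Add 2 hours and 30 minutes leg 1 → 00:04 UTC (Apr 25).
Add 2 hours 30 minutes layover in Reykjavik → 02:34 UTC.
Add 10 hours 13 minutes leg 2 → 12:47 UTC.
Kestrel Bay is UTC−9:30, so local arrival = 12:47 − 9:30 = 03:17 on Apr 25.

03:17 on April 25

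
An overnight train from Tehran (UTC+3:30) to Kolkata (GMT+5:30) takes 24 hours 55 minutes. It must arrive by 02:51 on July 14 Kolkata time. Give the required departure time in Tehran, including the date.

Target arrival in UTC: 02:51 − 5:30 = 21:21 on Jul 13.
Subtract 24 hours and 55 minutes → departure 20:26 UTC on Jul 12.
Tehran is UTC+3:30: 20:26 + 3:30 = 23:56 on Jul 12.

23:56 on Jul 12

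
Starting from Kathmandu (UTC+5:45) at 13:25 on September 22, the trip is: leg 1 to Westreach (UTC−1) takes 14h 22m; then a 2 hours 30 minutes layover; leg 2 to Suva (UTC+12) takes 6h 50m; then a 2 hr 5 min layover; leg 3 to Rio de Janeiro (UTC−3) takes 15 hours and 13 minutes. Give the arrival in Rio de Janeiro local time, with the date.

21:40 on Sep 23

Convert departure to UTC: 13:25 − 5:45 = 07:40 UTC on Sep 22.
Add 14 hours and 22 minutes leg 1 → 22:02 UTC.
Add 2 hours and 30 minutes layover in Westreach → 00:32 UTC (Sep 23).
Add 6 hours and 50 minutes leg 2 → 07:22 UTC.
Add 2 hours and 5 minutes layover in Suva → 09:27 UTC.
Add 15 hours 13 minutes leg 3 → 00:40 UTC (Sep 24).
Rio de Janeiro is UTC−3:00, so local arrival = 00:40 − 3:00 = 21:40 on Sep 23.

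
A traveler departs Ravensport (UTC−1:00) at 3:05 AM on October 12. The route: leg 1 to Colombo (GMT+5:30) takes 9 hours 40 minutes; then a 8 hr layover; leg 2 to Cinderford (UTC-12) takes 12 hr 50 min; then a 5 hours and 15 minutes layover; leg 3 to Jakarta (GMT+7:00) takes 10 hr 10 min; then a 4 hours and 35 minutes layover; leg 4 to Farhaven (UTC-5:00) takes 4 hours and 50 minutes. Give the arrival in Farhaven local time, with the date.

6:25 AM on October 14

Convert departure to UTC: 3:05 AM + 1:00 = 4:05 AM UTC on Oct 12.
Add 9 hours 40 minutes leg 1 → 1:45 PM UTC.
Add 8 hours layover in Colombo → 9:45 PM UTC.
Add 12 hours 50 minutes leg 2 → 10:35 AM UTC (Oct 13).
Add 5 hours and 15 minutes layover in Cinderford → 3:50 PM UTC.
Add 10 hours 10 minutes leg 3 → 2:00 AM UTC (Oct 14).
Add 4 hours and 35 minutes layover in Jakarta → 6:35 AM UTC.
Add 4 hours and 50 minutes leg 4 → 11:25 AM UTC.
Farhaven is UTC−5:00, so local arrival = 11:25 AM − 5:00 = 6:25 AM on Oct 14.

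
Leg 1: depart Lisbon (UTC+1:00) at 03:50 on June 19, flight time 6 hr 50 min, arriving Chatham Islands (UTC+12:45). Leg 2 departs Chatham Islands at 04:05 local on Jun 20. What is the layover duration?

Convert departure to UTC: 03:50 − 1:00 = 02:50 UTC on Jun 19.
Add 6 hours 50 minutes flight time → 09:40 UTC.
Chatham Islands is UTC+12:45, so local arrival = 09:40 + 12:45 = 22:25 on Jun 19.
Layover = 04:05 − 22:25 (+1 day) = 5 hours 40 minutes.

5 hours 40 minutes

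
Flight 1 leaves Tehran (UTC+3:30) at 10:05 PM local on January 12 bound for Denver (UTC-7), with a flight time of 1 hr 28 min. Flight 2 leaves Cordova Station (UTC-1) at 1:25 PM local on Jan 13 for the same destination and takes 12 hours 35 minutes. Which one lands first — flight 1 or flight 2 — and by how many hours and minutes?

the first, by 30 hours 57 minutes

Flight 1 in UTC: 10:05 PM − 3:30 = 6:35 PM on Jan 12.
+1 hour and 28 minutes → arrive 8:03 PM UTC on Jan 12.
Flight 2 in UTC: 1:25 PM + 1:00 = 2:25 PM on Jan 13.
+12 hours and 35 minutes → arrive 3:00 AM UTC on Jan 14.
Flight 1 lands earlier by 30 hours 57 minutes.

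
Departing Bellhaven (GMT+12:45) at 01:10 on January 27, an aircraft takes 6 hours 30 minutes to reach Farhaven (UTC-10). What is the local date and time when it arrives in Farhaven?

08:55 on January 26

Convert departure to UTC: 01:10 − 12:45 = 12:25 UTC on Jan 26.
Add 6 hours and 30 minutes travel time → 18:55 UTC.
Farhaven is UTC−10:00, so local arrival = 18:55 − 10:00 = 08:55 on Jan 26.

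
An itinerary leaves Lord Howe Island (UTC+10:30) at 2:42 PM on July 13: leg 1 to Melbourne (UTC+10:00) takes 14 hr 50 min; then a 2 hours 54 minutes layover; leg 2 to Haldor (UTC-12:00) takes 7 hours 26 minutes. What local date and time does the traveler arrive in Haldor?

5:22 PM on Jul 13

Convert departure to UTC: 2:42 PM − 10:30 = 4:12 AM UTC on Jul 13.
Add 14 hours 50 minutes leg 1 → 7:02 PM UTC.
Add 2 hours and 54 minutes layover in Melbourne → 9:56 PM UTC.
Add 7 hours 26 minutes leg 2 → 5:22 AM UTC (Jul 14).
Haldor is UTC−12:00, so local arrival = 5:22 AM − 12:00 = 5:22 PM on Jul 13.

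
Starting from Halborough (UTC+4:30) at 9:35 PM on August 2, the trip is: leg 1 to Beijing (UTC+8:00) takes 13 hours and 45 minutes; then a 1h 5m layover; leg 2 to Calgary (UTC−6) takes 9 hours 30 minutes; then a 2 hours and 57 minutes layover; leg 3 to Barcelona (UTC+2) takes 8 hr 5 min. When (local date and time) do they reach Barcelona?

6:27 AM on Aug 4

Convert departure to UTC: 9:35 PM − 4:30 = 5:05 PM UTC on Aug 2.
Add 13 hours and 45 minutes leg 1 → 6:50 AM UTC (Aug 3).
Add 1 hour 5 minutes layover in Beijing → 7:55 AM UTC.
Add 9 hours and 30 minutes leg 2 → 5:25 PM UTC.
Add 2 hours 57 minutes layover in Calgary → 8:22 PM UTC.
Add 8 hours and 5 minutes leg 3 → 4:27 AM UTC (Aug 4).
Barcelona is UTC+2:00, so local arrival = 4:27 AM + 2:00 = 6:27 AM on Aug 4.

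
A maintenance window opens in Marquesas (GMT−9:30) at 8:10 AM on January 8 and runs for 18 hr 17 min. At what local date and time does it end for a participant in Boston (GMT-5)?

Convert start to UTC: 8:10 AM + 9:30 = 5:40 PM UTC on Jan 8.
Add 18 hours and 17 minutes duration → 11:57 AM UTC (Jan 9).
Boston is UTC−5:00, so local end time = 11:57 AM − 5:00 = 6:57 AM on Jan 9.

6:57 AM on January 9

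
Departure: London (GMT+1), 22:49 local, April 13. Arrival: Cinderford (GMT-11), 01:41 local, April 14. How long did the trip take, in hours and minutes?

Departure in UTC: 22:49 − 1:00 = 21:49 on Apr 13.
Arrival in UTC: 01:41 + 11:00 = 12:41 on Apr 14.
Elapsed = 12:41 − 21:49 (+1 day) = 14 hours 52 minutes.

14 hours 52 minutes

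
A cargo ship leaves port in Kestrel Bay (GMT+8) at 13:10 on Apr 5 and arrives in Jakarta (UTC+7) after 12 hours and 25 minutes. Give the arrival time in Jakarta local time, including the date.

Convert departure to UTC: 13:10 − 8:00 = 05:10 UTC on Apr 5.
Add 12 hours 25 minutes travel time → 17:35 UTC.
Jakarta is UTC+7:00, so local arrival = 17:35 + 7:00 = 00:35 on Apr 6.

00:35 on Apr 6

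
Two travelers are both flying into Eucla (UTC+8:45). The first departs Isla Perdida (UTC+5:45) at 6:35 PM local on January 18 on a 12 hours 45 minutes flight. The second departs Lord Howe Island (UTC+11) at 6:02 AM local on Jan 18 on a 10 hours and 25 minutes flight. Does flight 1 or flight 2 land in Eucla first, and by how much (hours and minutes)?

the second, by 20 hours 8 minutes

Flight 1 in UTC: 6:35 PM − 5:45 = 12:50 PM on Jan 18.
+12 hours 45 minutes → arrive 1:35 AM UTC on Jan 19.
Flight 2 in UTC: 6:02 AM − 11:00 = 7:02 PM on Jan 17.
+10 hours and 25 minutes → arrive 5:27 AM UTC on Jan 18.
Flight 2 lands earlier by 20 hours 8 minutes.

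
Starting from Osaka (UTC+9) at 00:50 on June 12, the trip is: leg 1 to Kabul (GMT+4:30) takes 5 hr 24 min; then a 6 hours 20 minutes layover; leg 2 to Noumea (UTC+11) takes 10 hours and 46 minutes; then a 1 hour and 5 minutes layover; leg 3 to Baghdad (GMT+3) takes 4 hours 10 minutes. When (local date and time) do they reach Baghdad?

22:35 on June 12

Convert departure to UTC: 00:50 − 9:00 = 15:50 UTC on Jun 11.
Add 5 hours and 24 minutes leg 1 → 21:14 UTC.
Add 6 hours and 20 minutes layover in Kabul → 03:34 UTC (Jun 12).
Add 10 hours and 46 minutes leg 2 → 14:20 UTC.
Add 1 hour 5 minutes layover in Noumea → 15:25 UTC.
Add 4 hours 10 minutes leg 3 → 19:35 UTC.
Baghdad is UTC+3:00, so local arrival = 19:35 + 3:00 = 22:35 on Jun 12.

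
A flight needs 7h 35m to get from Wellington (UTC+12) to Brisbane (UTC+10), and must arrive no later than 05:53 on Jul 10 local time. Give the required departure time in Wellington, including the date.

00:18 on Jul 10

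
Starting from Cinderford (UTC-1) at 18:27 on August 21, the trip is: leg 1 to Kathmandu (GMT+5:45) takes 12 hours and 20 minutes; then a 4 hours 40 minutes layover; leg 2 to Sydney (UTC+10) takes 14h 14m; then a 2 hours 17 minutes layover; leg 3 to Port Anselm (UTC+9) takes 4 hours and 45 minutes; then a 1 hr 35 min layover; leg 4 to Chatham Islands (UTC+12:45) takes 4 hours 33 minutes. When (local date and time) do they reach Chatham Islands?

Convert departure to UTC: 18:27 + 1:00 = 19:27 UTC on Aug 21.
Add 12 hours and 20 minutes leg 1 → 07:47 UTC (Aug 22).
Add 4 hours 40 minutes layover in Kathmandu → 12:27 UTC.
Add 14 hours 14 minutes leg 2 → 02:41 UTC (Aug 23).
Add 2 hours 17 minutes layover in Sydney → 04:58 UTC.
Add 4 hours 45 minutes leg 3 → 09:43 UTC.
Add 1 hour 35 minutes layover in Port Anselm → 11:18 UTC.
Add 4 hours 33 minutes leg 4 → 15:51 UTC.
Chatham Islands is UTC+12:45, so local arrival = 15:51 + 12:45 = 04:36 on Aug 24.

04:36 on August 24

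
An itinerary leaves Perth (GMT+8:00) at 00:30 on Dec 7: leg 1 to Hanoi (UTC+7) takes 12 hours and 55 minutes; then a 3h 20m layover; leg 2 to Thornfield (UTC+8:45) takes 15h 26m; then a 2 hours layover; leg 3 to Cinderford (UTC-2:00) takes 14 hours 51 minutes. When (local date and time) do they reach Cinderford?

Convert departure to UTC: 00:30 − 8:00 = 16:30 UTC on Dec 6.
Add 12 hours 55 minutes leg 1 → 05:25 UTC (Dec 7).
Add 3 hours and 20 minutes layover in Hanoi → 08:45 UTC.
Add 15 hours 26 minutes leg 2 → 00:11 UTC (Dec 8).
Add 2 hours layover in Thornfield → 02:11 UTC.
Add 14 hours and 51 minutes leg 3 → 17:02 UTC.
Cinderford is UTC−2:00, so local arrival = 17:02 − 2:00 = 15:02 on Dec 8.

15:02 on Dec 8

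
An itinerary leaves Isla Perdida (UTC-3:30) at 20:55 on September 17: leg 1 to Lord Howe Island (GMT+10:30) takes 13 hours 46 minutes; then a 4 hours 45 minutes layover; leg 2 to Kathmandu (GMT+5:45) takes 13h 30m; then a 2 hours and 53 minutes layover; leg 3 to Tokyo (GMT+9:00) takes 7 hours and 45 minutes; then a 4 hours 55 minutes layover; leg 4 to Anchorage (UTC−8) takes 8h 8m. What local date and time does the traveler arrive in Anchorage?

00:07 on September 20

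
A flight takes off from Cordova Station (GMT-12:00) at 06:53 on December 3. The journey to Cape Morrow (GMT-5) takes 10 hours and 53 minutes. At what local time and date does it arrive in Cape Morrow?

00:46 on December 4

Convert departure to UTC: 06:53 + 12:00 = 18:53 UTC on Dec 3.
Add 10 hours 53 minutes travel time → 05:46 UTC (Dec 4).
Cape Morrow is UTC−5:00, so local arrival = 05:46 − 5:00 = 00:46 on Dec 4.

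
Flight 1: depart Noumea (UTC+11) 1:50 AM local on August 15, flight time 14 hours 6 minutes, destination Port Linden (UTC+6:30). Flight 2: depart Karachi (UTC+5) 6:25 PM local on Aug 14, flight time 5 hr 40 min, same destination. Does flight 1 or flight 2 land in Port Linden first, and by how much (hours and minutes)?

the second, by 9 hours 51 minutes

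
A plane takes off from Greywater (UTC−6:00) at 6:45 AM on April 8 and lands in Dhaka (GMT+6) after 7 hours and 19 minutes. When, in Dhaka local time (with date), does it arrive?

Dhaka is 12:00 ahead of Greywater.
After 7 hours 19 minutes it is 2:04 PM in Greywater.
Shift by the zone difference: 2:04 PM + 12:00 = 2:04 AM on Apr 9 in Dhaka.

2:04 AM on April 9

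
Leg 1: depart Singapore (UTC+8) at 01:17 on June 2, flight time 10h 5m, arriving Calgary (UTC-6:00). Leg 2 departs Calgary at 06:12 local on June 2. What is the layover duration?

8 hours 50 minutes

Convert departure to UTC: 01:17 − 8:00 = 17:17 UTC on Jun 1.
Add 10 hours and 5 minutes flight time → 03:22 UTC (Jun 2).
Calgary is UTC−6:00, so local arrival = 03:22 − 6:00 = 21:22 on Jun 1.
Layover = 06:12 − 21:22 (+1 day) = 8 hours 50 minutes.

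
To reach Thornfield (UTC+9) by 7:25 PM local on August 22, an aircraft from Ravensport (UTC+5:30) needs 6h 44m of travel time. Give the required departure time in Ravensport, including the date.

Target arrival in UTC: 7:25 PM − 9:00 = 10:25 AM on Aug 22.
Subtract 6 hours 44 minutes → departure 3:41 AM UTC on Aug 22.
Ravensport is UTC+5:30: 3:41 AM + 5:30 = 9:11 AM on Aug 22.

9:11 AM on Aug 22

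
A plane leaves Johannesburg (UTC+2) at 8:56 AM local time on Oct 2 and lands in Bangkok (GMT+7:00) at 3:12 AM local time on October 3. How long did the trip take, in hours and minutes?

Departure in UTC: 8:56 AM − 2:00 = 6:56 AM on Oct 2.
Arrival in UTC: 3:12 AM − 7:00 = 8:12 PM on Oct 2.
Elapsed = 8:12 PM − 6:56 AM = 13 hours 16 minutes.

13 hours 16 minutes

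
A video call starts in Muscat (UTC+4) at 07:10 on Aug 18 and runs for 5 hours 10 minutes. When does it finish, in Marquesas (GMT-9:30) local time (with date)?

Convert start to UTC: 07:10 − 4:00 = 03:10 UTC on Aug 18.
Add 5 hours 10 minutes duration → 08:20 UTC.
Marquesas is UTC−9:30, so local end time = 08:20 − 9:30 = 22:50 on Aug 17.

22:50 on August 17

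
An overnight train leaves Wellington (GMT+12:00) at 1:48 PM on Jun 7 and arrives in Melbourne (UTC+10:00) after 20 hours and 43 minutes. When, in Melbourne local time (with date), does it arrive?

Convert departure to UTC: 1:48 PM − 12:00 = 1:48 AM UTC on Jun 7.
Add 20 hours 43 minutes travel time → 10:31 PM UTC.
Melbourne is UTC+10:00, so local arrival = 10:31 PM + 10:00 = 8:31 AM on Jun 8.

8:31 AM on Jun 8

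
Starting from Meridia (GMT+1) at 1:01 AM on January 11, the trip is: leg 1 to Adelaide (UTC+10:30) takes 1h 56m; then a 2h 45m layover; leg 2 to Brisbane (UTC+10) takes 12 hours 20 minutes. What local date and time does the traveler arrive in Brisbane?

Convert departure to UTC: 1:01 AM − 1:00 = 12:01 AM UTC on Jan 11.
Add 1 hour and 56 minutes leg 1 → 1:57 AM UTC.
Add 2 hours 45 minutes layover in Adelaide → 4:42 AM UTC.
Add 12 hours and 20 minutes leg 2 → 5:02 PM UTC.
Brisbane is UTC+10:00, so local arrival = 5:02 PM + 10:00 = 3:02 AM on Jan 12.

3:02 AM on January 12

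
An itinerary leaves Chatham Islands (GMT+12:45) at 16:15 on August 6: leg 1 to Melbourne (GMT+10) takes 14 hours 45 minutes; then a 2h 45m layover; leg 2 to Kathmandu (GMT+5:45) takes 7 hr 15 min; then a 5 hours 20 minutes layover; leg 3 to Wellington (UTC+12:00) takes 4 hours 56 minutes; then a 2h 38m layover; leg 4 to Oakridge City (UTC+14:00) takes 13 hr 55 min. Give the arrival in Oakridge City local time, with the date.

21:04 on Aug 8

Convert departure to UTC: 16:15 − 12:45 = 03:30 UTC on Aug 6.
Add 14 hours and 45 minutes leg 1 → 18:15 UTC.
Add 2 hours 45 minutes layover in Melbourne → 21:00 UTC.
Add 7 hours and 15 minutes leg 2 → 04:15 UTC (Aug 7).
Add 5 hours 20 minutes layover in Kathmandu → 09:35 UTC.
Add 4 hours and 56 minutes leg 3 → 14:31 UTC.
Add 2 hours 38 minutes layover in Wellington → 17:09 UTC.
Add 13 hours and 55 minutes leg 4 → 07:04 UTC (Aug 8).
Oakridge City is UTC+14:00, so local arrival = 07:04 + 14:00 = 21:04 on Aug 8.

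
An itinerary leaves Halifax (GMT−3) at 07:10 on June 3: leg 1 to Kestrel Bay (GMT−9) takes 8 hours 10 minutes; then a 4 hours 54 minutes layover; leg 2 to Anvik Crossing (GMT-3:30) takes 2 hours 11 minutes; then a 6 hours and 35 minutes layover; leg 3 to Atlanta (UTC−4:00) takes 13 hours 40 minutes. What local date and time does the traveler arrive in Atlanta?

Convert departure to UTC: 07:10 + 3:00 = 10:10 UTC on Jun 3.
Add 8 hours 10 minutes leg 1 → 18:20 UTC.
Add 4 hours 54 minutes layover in Kestrel Bay → 23:14 UTC.
Add 2 hours 11 minutes leg 2 → 01:25 UTC (Jun 4).
Add 6 hours and 35 minutes layover in Anvik Crossing → 08:00 UTC.
Add 13 hours and 40 minutes leg 3 → 21:40 UTC.
Atlanta is UTC−4:00, so local arrival = 21:40 − 4:00 = 17:40 on Jun 4.

17:40 on June 4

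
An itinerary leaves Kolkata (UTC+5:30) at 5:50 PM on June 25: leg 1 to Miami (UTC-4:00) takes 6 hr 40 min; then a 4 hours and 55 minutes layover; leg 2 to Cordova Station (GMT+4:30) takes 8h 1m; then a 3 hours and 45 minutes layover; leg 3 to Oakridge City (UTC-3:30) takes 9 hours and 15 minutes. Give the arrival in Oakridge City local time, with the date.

Convert departure to UTC: 5:50 PM − 5:30 = 12:20 PM UTC on Jun 25.
Add 6 hours and 40 minutes leg 1 → 7:00 PM UTC.
Add 4 hours and 55 minutes layover in Miami → 11:55 PM UTC.
Add 8 hours 1 minute leg 2 → 7:56 AM UTC (Jun 26).
Add 3 hours 45 minutes layover in Cordova Station → 11:41 AM UTC.
Add 9 hours and 15 minutes leg 3 → 8:56 PM UTC.
Oakridge City is UTC−3:30, so local arrival = 8:56 PM − 3:30 = 5:26 PM on Jun 26.

5:26 PM on Jun 26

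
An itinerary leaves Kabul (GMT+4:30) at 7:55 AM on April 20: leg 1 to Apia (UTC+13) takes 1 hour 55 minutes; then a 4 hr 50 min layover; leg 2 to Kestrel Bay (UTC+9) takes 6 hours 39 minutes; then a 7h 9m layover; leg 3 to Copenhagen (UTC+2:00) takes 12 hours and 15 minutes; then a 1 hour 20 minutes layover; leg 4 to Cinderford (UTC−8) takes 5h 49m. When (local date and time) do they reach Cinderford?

Convert departure to UTC: 7:55 AM − 4:30 = 3:25 AM UTC on Apr 20.
Add 1 hour 55 minutes leg 1 → 5:20 AM UTC.
Add 4 hours 50 minutes layover in Apia → 10:10 AM UTC.
Add 6 hours 39 minutes leg 2 → 4:49 PM UTC.
Add 7 hours and 9 minutes layover in Kestrel Bay → 11:58 PM UTC.
Add 12 hours 15 minutes leg 3 → 12:13 PM UTC (Apr 21).
Add 1 hour 20 minutes layover in Copenhagen → 1:33 PM UTC.
Add 5 hours 49 minutes leg 4 → 7:22 PM UTC.
Cinderford is UTC−8:00, so local arrival = 7:22 PM − 8:00 = 11:22 AM on Apr 21.

11:22 AM on April 21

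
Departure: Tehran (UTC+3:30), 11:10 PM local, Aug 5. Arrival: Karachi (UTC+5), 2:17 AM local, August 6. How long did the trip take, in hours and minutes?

1 hour 37 minutes

Departure in UTC: 11:10 PM − 3:30 = 7:40 PM on Aug 5.
Arrival in UTC: 2:17 AM − 5:00 = 9:17 PM on Aug 5.
Elapsed = 9:17 PM − 7:40 PM = 1 hour 37 minutes.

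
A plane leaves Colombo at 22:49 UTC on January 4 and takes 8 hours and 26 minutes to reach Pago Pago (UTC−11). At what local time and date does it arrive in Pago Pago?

Departure is given in UTC: 22:49 on Jan 4.
Add 8 hours and 26 minutes → 07:15 UTC (Jan 5).
Pago Pago is UTC−11:00: 07:15 − 11:00 = 20:15 on Jan 4.

20:15 on January 4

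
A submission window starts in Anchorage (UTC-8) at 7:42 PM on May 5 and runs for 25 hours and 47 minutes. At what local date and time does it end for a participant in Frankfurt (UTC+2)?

7:29 AM on May 7

Convert start to UTC: 7:42 PM + 8:00 = 3:42 AM UTC on May 6.
Add 25 hours 47 minutes duration → 5:29 AM UTC (May 7).
Frankfurt is UTC+2:00, so local end time = 5:29 AM + 2:00 = 7:29 AM on May 7.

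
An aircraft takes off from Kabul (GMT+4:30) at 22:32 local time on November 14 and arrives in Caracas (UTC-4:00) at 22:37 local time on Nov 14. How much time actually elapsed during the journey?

Departure in UTC: 22:32 − 4:30 = 18:02 on Nov 14.
Arrival in UTC: 22:37 + 4:00 = 02:37 on Nov 15.
Elapsed = 02:37 − 18:02 (+1 day) = 8 hours 35 minutes.

8 hours 35 minutes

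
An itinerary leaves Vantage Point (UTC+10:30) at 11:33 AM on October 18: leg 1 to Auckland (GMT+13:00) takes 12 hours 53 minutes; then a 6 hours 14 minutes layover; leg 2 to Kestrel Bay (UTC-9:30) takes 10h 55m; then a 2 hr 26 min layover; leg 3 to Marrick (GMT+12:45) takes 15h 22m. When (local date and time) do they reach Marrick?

1:38 PM on Oct 20

Convert departure to UTC: 11:33 AM − 10:30 = 1:03 AM UTC on Oct 18.
Add 12 hours 53 minutes leg 1 → 1:56 PM UTC.
Add 6 hours 14 minutes layover in Auckland → 8:10 PM UTC.
Add 10 hours 55 minutes leg 2 → 7:05 AM UTC (Oct 19).
Add 2 hours and 26 minutes layover in Kestrel Bay → 9:31 AM UTC.
Add 15 hours 22 minutes leg 3 → 12:53 AM UTC (Oct 20).
Marrick is UTC+12:45, so local arrival = 12:53 AM + 12:45 = 1:38 PM on Oct 20.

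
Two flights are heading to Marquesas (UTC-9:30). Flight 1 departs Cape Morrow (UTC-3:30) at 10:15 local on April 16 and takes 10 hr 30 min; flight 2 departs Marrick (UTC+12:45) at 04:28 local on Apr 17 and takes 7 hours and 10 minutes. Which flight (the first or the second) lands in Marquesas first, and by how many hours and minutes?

Flight 1 in UTC: 10:15 + 3:30 = 13:45 on Apr 16.
+10 hours and 30 minutes → arrive 00:15 UTC on Apr 17.
Flight 2 in UTC: 04:28 − 12:45 = 15:43 on Apr 16.
+7 hours and 10 minutes → arrive 22:53 UTC on Apr 16.
Flight 2 lands earlier by 1 hour 22 minutes.

the second, by 1 hour 22 minutes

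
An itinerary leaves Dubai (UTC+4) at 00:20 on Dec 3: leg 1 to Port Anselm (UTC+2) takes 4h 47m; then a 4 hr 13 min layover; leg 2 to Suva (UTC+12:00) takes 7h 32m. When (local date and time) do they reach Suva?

Convert departure to UTC: 00:20 − 4:00 = 20:20 UTC on Dec 2.
Add 4 hours 47 minutes leg 1 → 01:07 UTC (Dec 3).
Add 4 hours and 13 minutes layover in Port Anselm → 05:20 UTC.
Add 7 hours 32 minutes leg 2 → 12:52 UTC.
Suva is UTC+12:00, so local arrival = 12:52 + 12:00 = 00:52 on Dec 4.

00:52 on December 4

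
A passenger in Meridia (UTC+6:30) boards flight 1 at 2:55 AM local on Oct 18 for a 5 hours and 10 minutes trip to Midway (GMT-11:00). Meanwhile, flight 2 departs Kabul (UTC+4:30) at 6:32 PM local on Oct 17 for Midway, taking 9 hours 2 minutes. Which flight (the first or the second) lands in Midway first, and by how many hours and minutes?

Flight 1 in UTC: 2:55 AM − 6:30 = 8:25 PM on Oct 17.
+5 hours 10 minutes → arrive 1:35 AM UTC on Oct 18.
Flight 2 in UTC: 6:32 PM − 4:30 = 2:02 PM on Oct 17.
+9 hours 2 minutes → arrive 11:04 PM UTC on Oct 17.
Flight 2 lands earlier by 2 hours 31 minutes.

the second, by 2 hours 31 minutes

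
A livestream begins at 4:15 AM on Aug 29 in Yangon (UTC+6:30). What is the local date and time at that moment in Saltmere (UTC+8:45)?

6:30 AM on August 29

In UTC: 4:15 AM − 6:30 = 9:45 PM on Aug 28.
Saltmere is UTC+8:45: 9:45 PM + 8:45 = 6:30 AM on Aug 29.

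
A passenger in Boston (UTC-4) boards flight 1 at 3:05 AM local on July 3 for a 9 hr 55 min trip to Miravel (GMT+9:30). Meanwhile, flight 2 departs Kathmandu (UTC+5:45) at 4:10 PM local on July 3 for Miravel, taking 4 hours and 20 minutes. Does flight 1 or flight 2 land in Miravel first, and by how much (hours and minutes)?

the second, by 2 hours 15 minutes

Flight 1 in UTC: 3:05 AM + 4:00 = 7:05 AM on Jul 3.
+9 hours 55 minutes → arrive 5:00 PM UTC on Jul 3.
Flight 2 in UTC: 4:10 PM − 5:45 = 10:25 AM on Jul 3.
+4 hours 20 minutes → arrive 2:45 PM UTC on Jul 3.
Flight 2 lands earlier by 2 hours 15 minutes.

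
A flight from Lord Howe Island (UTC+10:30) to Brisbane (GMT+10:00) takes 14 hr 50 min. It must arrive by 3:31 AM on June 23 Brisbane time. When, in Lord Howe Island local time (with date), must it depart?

Target arrival in UTC: 3:31 AM − 10:00 = 5:31 PM on Jun 22.
Subtract 14 hours 50 minutes → departure 2:41 AM UTC on Jun 22.
Lord Howe Island is UTC+10:30: 2:41 AM + 10:30 = 1:11 PM on Jun 22.

1:11 PM on June 22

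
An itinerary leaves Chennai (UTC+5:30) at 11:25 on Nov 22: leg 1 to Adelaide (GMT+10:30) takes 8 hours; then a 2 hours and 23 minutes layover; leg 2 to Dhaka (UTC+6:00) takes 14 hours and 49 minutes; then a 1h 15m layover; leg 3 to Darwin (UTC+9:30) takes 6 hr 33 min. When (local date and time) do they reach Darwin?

00:25 on Nov 24

Convert departure to UTC: 11:25 − 5:30 = 05:55 UTC on Nov 22.
Add 8 hours leg 1 → 13:55 UTC.
Add 2 hours and 23 minutes layover in Adelaide → 16:18 UTC.
Add 14 hours and 49 minutes leg 2 → 07:07 UTC (Nov 23).
Add 1 hour 15 minutes layover in Dhaka → 08:22 UTC.
Add 6 hours 33 minutes leg 3 → 14:55 UTC.
Darwin is UTC+9:30, so local arrival = 14:55 + 9:30 = 00:25 on Nov 24.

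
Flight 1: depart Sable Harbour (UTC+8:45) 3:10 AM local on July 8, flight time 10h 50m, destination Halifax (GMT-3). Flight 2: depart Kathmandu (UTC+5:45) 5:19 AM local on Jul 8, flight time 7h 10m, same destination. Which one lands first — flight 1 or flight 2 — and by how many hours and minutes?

the first, by 1 hour 29 minutes

Flight 1 in UTC: 3:10 AM − 8:45 = 6:25 PM on Jul 7.
+10 hours and 50 minutes → arrive 5:15 AM UTC on Jul 8.
Flight 2 in UTC: 5:19 AM − 5:45 = 11:34 PM on Jul 7.
+7 hours and 10 minutes → arrive 6:44 AM UTC on Jul 8.
Flight 1 lands earlier by 1 hour 29 minutes.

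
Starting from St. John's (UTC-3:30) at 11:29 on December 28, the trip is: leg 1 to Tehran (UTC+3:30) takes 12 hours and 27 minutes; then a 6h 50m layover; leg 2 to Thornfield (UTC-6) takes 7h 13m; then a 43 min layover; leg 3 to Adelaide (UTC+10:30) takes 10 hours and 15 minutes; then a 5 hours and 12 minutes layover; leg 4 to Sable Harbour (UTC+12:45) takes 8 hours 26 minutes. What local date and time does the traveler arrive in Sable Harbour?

06:50 on Dec 31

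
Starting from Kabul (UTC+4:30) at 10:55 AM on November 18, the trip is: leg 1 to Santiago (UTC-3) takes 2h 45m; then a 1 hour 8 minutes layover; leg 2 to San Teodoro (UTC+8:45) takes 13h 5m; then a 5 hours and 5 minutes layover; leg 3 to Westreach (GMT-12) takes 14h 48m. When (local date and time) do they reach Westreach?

7:16 AM on Nov 19

Convert departure to UTC: 10:55 AM − 4:30 = 6:25 AM UTC on Nov 18.
Add 2 hours and 45 minutes leg 1 → 9:10 AM UTC.
Add 1 hour and 8 minutes layover in Santiago → 10:18 AM UTC.
Add 13 hours 5 minutes leg 2 → 11:23 PM UTC.
Add 5 hours and 5 minutes layover in San Teodoro → 4:28 AM UTC (Nov 19).
Add 14 hours 48 minutes leg 3 → 7:16 PM UTC.
Westreach is UTC−12:00, so local arrival = 7:16 PM − 12:00 = 7:16 AM on Nov 19.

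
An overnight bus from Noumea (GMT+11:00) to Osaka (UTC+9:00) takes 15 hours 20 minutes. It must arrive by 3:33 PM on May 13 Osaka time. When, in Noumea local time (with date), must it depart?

Target arrival in UTC: 3:33 PM − 9:00 = 6:33 AM on May 13.
Subtract 15 hours and 20 minutes → departure 3:13 PM UTC on May 12.
Noumea is UTC+11:00: 3:13 PM + 11:00 = 2:13 AM on May 13.

2:13 AM on May 13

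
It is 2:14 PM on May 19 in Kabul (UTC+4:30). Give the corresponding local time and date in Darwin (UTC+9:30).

7:14 PM on May 19

Darwin is 5:00 ahead of Kabul.
Shift by the zone difference: 2:14 PM + 5:00 = 7:14 PM on May 19 in Darwin.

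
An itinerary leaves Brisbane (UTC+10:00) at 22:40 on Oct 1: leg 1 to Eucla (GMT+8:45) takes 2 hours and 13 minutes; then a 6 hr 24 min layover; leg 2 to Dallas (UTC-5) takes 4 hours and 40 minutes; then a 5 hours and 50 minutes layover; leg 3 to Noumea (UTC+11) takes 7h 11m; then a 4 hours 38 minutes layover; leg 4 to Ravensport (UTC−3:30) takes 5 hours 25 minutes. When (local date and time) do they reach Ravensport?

Convert departure to UTC: 22:40 − 10:00 = 12:40 UTC on Oct 1.
Add 2 hours 13 minutes leg 1 → 14:53 UTC.
Add 6 hours 24 minutes layover in Eucla → 21:17 UTC.
Add 4 hours 40 minutes leg 2 → 01:57 UTC (Oct 2).
Add 5 hours and 50 minutes layover in Dallas → 07:47 UTC.
Add 7 hours 11 minutes leg 3 → 14:58 UTC.
Add 4 hours and 38 minutes layover in Noumea → 19:36 UTC.
Add 5 hours 25 minutes leg 4 → 01:01 UTC (Oct 3).
Ravensport is UTC−3:30, so local arrival = 01:01 − 3:30 = 21:31 on Oct 2.

21:31 on October 2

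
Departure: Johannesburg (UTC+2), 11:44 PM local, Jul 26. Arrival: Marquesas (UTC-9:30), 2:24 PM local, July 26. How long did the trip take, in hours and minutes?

2 hours 10 minutes

Marquesas is 11:30 behind Johannesburg.
Clock-face elapsed time (ignoring zones) is −9 hours 20 minutes.
Actual elapsed = −9 hours 20 minutes + 11:30 = 2 hours 10 minutes.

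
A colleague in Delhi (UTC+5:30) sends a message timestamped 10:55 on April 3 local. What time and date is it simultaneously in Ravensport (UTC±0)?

05:25 on April 3

Ravensport is 5:30 behind Delhi.
Shift by the zone difference: 10:55 − 5:30 = 05:25 on Apr 3 in Ravensport.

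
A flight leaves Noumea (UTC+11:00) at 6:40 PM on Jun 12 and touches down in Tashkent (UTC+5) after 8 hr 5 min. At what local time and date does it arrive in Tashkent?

8:45 PM on June 12

Tashkent is 6:00 behind Noumea.
After 8 hours and 5 minutes it is 2:45 AM (Jun 13) in Noumea.
Shift by the zone difference: 2:45 AM − 6:00 = 8:45 PM on Jun 12 in Tashkent.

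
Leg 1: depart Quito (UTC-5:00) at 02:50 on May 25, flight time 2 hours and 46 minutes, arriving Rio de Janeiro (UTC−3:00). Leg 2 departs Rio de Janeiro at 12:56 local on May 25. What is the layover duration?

5 hours 20 minutes

Convert departure to UTC: 02:50 + 5:00 = 07:50 UTC on May 25.
Add 2 hours 46 minutes flight time → 10:36 UTC.
Rio de Janeiro is UTC−3:00, so local arrival = 10:36 − 3:00 = 07:36 on May 25.
Layover = 12:56 − 07:36 = 5 hours 20 minutes.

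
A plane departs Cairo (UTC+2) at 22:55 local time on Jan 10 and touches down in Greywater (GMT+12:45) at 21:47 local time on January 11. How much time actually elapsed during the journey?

12 hours 7 minutes

Departure in UTC: 22:55 − 2:00 = 20:55 on Jan 10.
Arrival in UTC: 21:47 − 12:45 = 09:02 on Jan 11.
Elapsed = 09:02 − 20:55 (+1 day) = 12 hours 7 minutes.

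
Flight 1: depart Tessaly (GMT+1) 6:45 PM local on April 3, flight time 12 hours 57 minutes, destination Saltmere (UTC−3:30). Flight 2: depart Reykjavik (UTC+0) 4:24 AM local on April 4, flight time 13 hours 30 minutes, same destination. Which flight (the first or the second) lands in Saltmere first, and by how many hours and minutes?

the first, by 11 hours 12 minutes

Flight 1 in UTC: 6:45 PM − 1:00 = 5:45 PM on Apr 3.
+12 hours and 57 minutes → arrive 6:42 AM UTC on Apr 4.
Flight 2 departs at 4:24 AM UTC (Apr 4).
+13 hours and 30 minutes → arrive 5:54 PM UTC on Apr 4.
Flight 1 lands earlier by 11 hours 12 minutes.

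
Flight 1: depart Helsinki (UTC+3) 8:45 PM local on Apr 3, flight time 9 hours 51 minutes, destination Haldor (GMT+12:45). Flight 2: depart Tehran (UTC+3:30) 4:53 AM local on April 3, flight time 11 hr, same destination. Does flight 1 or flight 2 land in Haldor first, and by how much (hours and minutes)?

Flight 1 in UTC: 8:45 PM − 3:00 = 5:45 PM on Apr 3.
+9 hours and 51 minutes → arrive 3:36 AM UTC on Apr 4.
Flight 2 in UTC: 4:53 AM − 3:30 = 1:23 AM on Apr 3.
+11 hours → arrive 12:23 PM UTC on Apr 3.
Flight 2 lands earlier by 15 hours 13 minutes.

the second, by 15 hours 13 minutes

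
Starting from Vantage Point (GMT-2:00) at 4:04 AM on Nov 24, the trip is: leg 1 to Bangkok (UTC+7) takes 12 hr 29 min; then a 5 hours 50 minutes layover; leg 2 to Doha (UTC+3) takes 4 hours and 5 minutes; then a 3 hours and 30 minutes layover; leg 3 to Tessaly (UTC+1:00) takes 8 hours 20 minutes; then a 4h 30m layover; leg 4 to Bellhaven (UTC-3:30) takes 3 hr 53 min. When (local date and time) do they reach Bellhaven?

Convert departure to UTC: 4:04 AM + 2:00 = 6:04 AM UTC on Nov 24.
Add 12 hours 29 minutes leg 1 → 6:33 PM UTC.
Add 5 hours 50 minutes layover in Bangkok → 12:23 AM UTC (Nov 25).
Add 4 hours and 5 minutes leg 2 → 4:28 AM UTC.
Add 3 hours 30 minutes layover in Doha → 7:58 AM UTC.
Add 8 hours 20 minutes leg 3 → 4:18 PM UTC.
Add 4 hours and 30 minutes layover in Tessaly → 8:48 PM UTC.
Add 3 hours and 53 minutes leg 4 → 12:41 AM UTC (Nov 26).
Bellhaven is UTC−3:30, so local arrival = 12:41 AM − 3:30 = 9:11 PM on Nov 25.

9:11 PM on November 25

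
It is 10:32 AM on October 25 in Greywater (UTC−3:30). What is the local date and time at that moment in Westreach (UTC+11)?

1:02 AM on Oct 26

Westreach is 14:30 ahead of Greywater.
Shift by the zone difference: 10:32 AM + 14:30 = 1:02 AM on Oct 26 in Westreach.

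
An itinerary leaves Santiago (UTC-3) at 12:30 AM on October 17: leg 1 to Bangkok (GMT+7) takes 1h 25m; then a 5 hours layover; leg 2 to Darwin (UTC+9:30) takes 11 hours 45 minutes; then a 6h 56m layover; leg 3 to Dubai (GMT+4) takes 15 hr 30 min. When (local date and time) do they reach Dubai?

Convert departure to UTC: 12:30 AM + 3:00 = 3:30 AM UTC on Oct 17.
Add 1 hour and 25 minutes leg 1 → 4:55 AM UTC.
Add 5 hours layover in Bangkok → 9:55 AM UTC.
Add 11 hours and 45 minutes leg 2 → 9:40 PM UTC.
Add 6 hours 56 minutes layover in Darwin → 4:36 AM UTC (Oct 18).
Add 15 hours 30 minutes leg 3 → 8:06 PM UTC.
Dubai is UTC+4:00, so local arrival = 8:06 PM + 4:00 = 12:06 AM on Oct 19.

12:06 AM on October 19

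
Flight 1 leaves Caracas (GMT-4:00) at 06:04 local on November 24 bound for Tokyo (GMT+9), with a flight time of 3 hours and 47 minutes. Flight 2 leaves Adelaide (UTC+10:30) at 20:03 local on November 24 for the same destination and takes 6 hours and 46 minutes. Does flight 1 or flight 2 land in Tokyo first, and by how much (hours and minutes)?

the first, by 2 hours 28 minutes

Flight 1 in UTC: 06:04 + 4:00 = 10:04 on Nov 24.
+3 hours 47 minutes → arrive 13:51 UTC on Nov 24.
Flight 2 in UTC: 20:03 − 10:30 = 09:33 on Nov 24.
+6 hours 46 minutes → arrive 16:19 UTC on Nov 24.
Flight 1 lands earlier by 2 hours 28 minutes.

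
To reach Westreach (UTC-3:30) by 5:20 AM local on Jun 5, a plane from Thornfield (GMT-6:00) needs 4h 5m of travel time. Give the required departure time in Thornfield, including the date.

10:45 PM on June 4

Target arrival in UTC: 5:20 AM + 3:30 = 8:50 AM on Jun 5.
Subtract 4 hours and 5 minutes → departure 4:45 AM UTC on Jun 5.
Thornfield is UTC−6:00: 4:45 AM − 6:00 = 10:45 PM on Jun 4.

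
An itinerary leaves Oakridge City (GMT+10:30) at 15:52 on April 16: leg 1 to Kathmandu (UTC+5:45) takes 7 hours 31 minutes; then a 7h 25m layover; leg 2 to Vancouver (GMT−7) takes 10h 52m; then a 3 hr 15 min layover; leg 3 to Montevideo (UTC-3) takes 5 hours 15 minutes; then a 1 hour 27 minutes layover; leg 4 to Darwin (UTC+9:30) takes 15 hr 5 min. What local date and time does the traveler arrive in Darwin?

17:42 on Apr 18

Convert departure to UTC: 15:52 − 10:30 = 05:22 UTC on Apr 16.
Add 7 hours 31 minutes leg 1 → 12:53 UTC.
Add 7 hours 25 minutes layover in Kathmandu → 20:18 UTC.
Add 10 hours 52 minutes leg 2 → 07:10 UTC (Apr 17).
Add 3 hours and 15 minutes layover in Vancouver → 10:25 UTC.
Add 5 hours and 15 minutes leg 3 → 15:40 UTC.
Add 1 hour 27 minutes layover in Montevideo → 17:07 UTC.
Add 15 hours 5 minutes leg 4 → 08:12 UTC (Apr 18).
Darwin is UTC+9:30, so local arrival = 08:12 + 9:30 = 17:42 on Apr 18.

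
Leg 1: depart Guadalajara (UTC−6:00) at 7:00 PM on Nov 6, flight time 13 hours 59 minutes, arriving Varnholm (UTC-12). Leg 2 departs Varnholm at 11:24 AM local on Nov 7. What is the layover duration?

Convert departure to UTC: 7:00 PM + 6:00 = 1:00 AM UTC on Nov 7.
Add 13 hours and 59 minutes flight time → 2:59 PM UTC.
Varnholm is UTC−12:00, so local arrival = 2:59 PM − 12:00 = 2:59 AM on Nov 7.
Layover = 11:24 AM − 2:59 AM = 8 hours 25 minutes.

8 hours 25 minutes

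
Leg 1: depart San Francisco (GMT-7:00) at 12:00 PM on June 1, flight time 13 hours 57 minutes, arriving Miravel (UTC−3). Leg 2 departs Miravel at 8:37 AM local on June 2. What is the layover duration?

2 hours 40 minutes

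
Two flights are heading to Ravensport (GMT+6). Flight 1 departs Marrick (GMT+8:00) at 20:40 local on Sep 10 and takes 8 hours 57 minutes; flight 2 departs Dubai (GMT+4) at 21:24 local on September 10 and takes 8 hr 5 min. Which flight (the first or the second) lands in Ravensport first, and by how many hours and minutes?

Flight 1 in UTC: 20:40 − 8:00 = 12:40 on Sep 10.
+8 hours and 57 minutes → arrive 21:37 UTC on Sep 10.
Flight 2 in UTC: 21:24 − 4:00 = 17:24 on Sep 10.
+8 hours 5 minutes → arrive 01:29 UTC on Sep 11.
Flight 1 lands earlier by 3 hours 52 minutes.

the first, by 3 hours 52 minutes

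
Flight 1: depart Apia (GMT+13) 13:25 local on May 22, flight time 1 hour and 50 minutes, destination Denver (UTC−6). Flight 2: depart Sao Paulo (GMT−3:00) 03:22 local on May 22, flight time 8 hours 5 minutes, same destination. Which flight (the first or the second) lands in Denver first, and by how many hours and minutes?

Flight 1 in UTC: 13:25 − 13:00 = 00:25 on May 22.
+1 hour and 50 minutes → arrive 02:15 UTC on May 22.
Flight 2 in UTC: 03:22 + 3:00 = 06:22 on May 22.
+8 hours and 5 minutes → arrive 14:27 UTC on May 22.
Flight 1 lands earlier by 12 hours 12 minutes.

the first, by 12 hours 12 minutes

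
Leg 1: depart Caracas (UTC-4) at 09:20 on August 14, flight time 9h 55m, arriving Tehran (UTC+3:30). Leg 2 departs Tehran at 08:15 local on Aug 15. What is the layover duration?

5 hours 30 minutes

Convert departure to UTC: 09:20 + 4:00 = 13:20 UTC on Aug 14.
Add 9 hours 55 minutes flight time → 23:15 UTC.
Tehran is UTC+3:30, so local arrival = 23:15 + 3:30 = 02:45 on Aug 15.
Layover = 08:15 − 02:45 = 5 hours 30 minutes.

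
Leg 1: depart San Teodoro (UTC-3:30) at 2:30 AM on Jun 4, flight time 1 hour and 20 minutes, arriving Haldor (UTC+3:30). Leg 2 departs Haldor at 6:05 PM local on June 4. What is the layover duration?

7 hours 15 minutes

Convert departure to UTC: 2:30 AM + 3:30 = 6:00 AM UTC on Jun 4.
Add 1 hour and 20 minutes flight time → 7:20 AM UTC.
Haldor is UTC+3:30, so local arrival = 7:20 AM + 3:30 = 10:50 AM on Jun 4.
Layover = 6:05 PM − 10:50 AM = 7 hours 15 minutes.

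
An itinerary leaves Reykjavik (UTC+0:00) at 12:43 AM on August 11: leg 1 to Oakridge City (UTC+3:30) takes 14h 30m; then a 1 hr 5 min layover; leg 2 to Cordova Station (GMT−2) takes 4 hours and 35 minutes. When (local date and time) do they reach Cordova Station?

Reykjavik is at UTC+0, so departure is already 12:43 AM UTC on Aug 11.
Add 14 hours 30 minutes leg 1 → 3:13 PM UTC.
Add 1 hour and 5 minutes layover in Oakridge City → 4:18 PM UTC.
Add 4 hours 35 minutes leg 2 → 8:53 PM UTC.
Cordova Station is UTC−2:00, so local arrival = 8:53 PM − 2:00 = 6:53 PM on Aug 11.

6:53 PM on Aug 11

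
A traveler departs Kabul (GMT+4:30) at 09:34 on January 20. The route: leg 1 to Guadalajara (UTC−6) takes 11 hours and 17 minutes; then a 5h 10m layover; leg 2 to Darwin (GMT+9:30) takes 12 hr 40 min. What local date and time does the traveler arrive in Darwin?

19:41 on Jan 21

Convert departure to UTC: 09:34 − 4:30 = 05:04 UTC on Jan 20.
Add 11 hours 17 minutes leg 1 → 16:21 UTC.
Add 5 hours and 10 minutes layover in Guadalajara → 21:31 UTC.
Add 12 hours 40 minutes leg 2 → 10:11 UTC (Jan 21).
Darwin is UTC+9:30, so local arrival = 10:11 + 9:30 = 19:41 on Jan 21.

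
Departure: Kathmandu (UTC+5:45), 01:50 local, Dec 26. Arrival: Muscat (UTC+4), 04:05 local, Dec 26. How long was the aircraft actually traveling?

Departure in UTC: 01:50 − 5:45 = 20:05 on Dec 25.
Arrival in UTC: 04:05 − 4:00 = 00:05 on Dec 26.
Elapsed = 00:05 − 20:05 (+1 day) = 4 hours.

4 hours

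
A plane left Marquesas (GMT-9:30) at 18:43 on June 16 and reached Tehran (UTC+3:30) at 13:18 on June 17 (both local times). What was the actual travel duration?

5 hours 35 minutes

Tehran is 13:00 ahead of Marquesas.
Clock-face elapsed time (ignoring zones) is 18 hours 35 minutes.
Actual elapsed = 18 hours 35 minutes − 13:00 = 5 hours 35 minutes.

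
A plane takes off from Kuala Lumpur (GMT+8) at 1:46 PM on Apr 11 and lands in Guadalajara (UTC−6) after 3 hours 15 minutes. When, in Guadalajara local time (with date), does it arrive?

3:01 AM on Apr 11

Guadalajara is 14:00 behind Kuala Lumpur.
After 3 hours and 15 minutes it is 5:01 PM in Kuala Lumpur.
Shift by the zone difference: 5:01 PM − 14:00 = 3:01 AM on Apr 11 in Guadalajara.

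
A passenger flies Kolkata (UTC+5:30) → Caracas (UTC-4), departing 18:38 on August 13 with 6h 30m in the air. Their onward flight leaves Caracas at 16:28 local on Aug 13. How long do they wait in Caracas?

50 minutes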